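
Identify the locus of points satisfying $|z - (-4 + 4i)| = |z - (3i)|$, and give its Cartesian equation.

|z - z1| = |z - z2| means z is equidistant from z1 and z2,
i.e. the perpendicular bisector of the segment from (-4, 4) to (0, 3) (midpoint (-2, 7/2)).
With z = x + yi, square both sides:
(x - (-4))^2 + (y - 4)^2 = (x - 0)^2 + (y - 3)^2
The x^2 and y^2 terms cancel: 8x + (-2)y = 9 - 32 = -23
Simplify: 8x - 2y = -23
Locus: Perpendicular bisector of the segment from (-4, 4) to (0, 3): the line 8x - 2y = -23


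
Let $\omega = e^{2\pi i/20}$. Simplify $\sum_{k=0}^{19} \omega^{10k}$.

Let ζ = ω^10 = e^(2πi·10/20). Since 20 ∤ 10, ζ ≠ 1.
Sum = Σ_{k=0}^{19} ζ^k = (ζ^20 - 1)/(ζ - 1) = (ω^{10·20} - 1)/(ζ - 1) = (1 - 1)/(ζ - 1) = 0


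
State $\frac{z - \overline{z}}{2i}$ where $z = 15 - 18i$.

z - conjugate(z) = 2bi
(z - conjugate(z))/(2i) = 2bi/(2i) = b = -18


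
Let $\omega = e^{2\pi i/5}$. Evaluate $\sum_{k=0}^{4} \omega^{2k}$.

Let ζ = ω^2 = e^(2πi·2/5). Since 5 ∤ 2, ζ ≠ 1.
Sum = Σ_{k=0}^{4} ζ^k = (ζ^5 - 1)/(ζ - 1) = (ω^{2·5} - 1)/(ζ - 1) = (1 - 1)/(ζ - 1) = 0


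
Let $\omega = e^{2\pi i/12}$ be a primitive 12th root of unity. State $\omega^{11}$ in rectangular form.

ω^11 = e^(2πi·11/12) = e^(i·11π/6)
= cos(11π/6) + i sin(11π/6)
= sqrt(3)/2 - (1/2)i


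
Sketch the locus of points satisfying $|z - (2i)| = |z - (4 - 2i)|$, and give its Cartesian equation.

|z - z1| = |z - z2| means z is equidistant from z1 and z2,
i.e. the perpendicular bisector of the segment from (0, 2) to (4, -2) (midpoint (2, 0)).
With z = x + yi, square both sides:
(x - 0)^2 + (y - 2)^2 = (x - 4)^2 + (y - (-2))^2
The x^2 and y^2 terms cancel: 8x + (-8)y = 20 - 4 = 16
Simplify: x - y = 2
Locus: Perpendicular bisector of the segment from (0, 2) to (4, -2): the line x - y = 2


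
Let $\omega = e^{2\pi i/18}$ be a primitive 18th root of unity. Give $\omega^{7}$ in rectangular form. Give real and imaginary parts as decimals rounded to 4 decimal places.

ω^7 = e^(2πi·7/18) = e^(i·7π/9)
= cos(7π/9) + i sin(7π/9)
= -0.7660 + 0.6428i


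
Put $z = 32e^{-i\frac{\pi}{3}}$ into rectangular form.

a = r cos θ = 32 * 1/2 = 16
b = r sin θ = 32 * -sqrt(3)/2 = -16*sqrt(3)
z = 16 - 16*sqrt(3)i


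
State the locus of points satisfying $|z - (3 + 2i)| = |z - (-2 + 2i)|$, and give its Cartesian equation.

|z - z1| = |z - z2| means z is equidistant from z1 and z2,
i.e. the perpendicular bisector of the segment from (3, 2) to (-2, 2) (midpoint (1/2, 2)).
With z = x + yi, square both sides:
(x - 3)^2 + (y - 2)^2 = (x - (-2))^2 + (y - 2)^2
The x^2 and y^2 terms cancel: -10x + 0y = 8 - 13 = -5
Simplify: x = 1/2
Locus: Perpendicular bisector of the segment from (3, 2) to (-2, 2): the line x = 1/2


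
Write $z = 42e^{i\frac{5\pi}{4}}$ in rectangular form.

a = r cos θ = 42 * -sqrt(2)/2 = -21*sqrt(2)
b = r sin θ = 42 * -sqrt(2)/2 = -21*sqrt(2)
z = -21*sqrt(2) - 21*sqrt(2)i


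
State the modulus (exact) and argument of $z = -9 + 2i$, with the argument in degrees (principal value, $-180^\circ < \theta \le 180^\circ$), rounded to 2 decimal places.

|z| = sqrt((-9)^2 + 2^2) = sqrt(85)
arg(z) = arctan(b/a) = arctan(2/-9) (quadrant-adjusted) = 167.47°


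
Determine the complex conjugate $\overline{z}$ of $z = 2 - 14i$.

If z = a + bi, then conjugate(z) = a - bi
conjugate(2 - 14i) = 2 + 14i


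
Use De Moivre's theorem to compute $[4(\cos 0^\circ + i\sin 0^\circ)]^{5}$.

By De Moivre: z^n = r^n(cos(nθ) + i sin(nθ))
= 4^5(cos(5*0°) + i sin(5*0°))
= 1024(cos 0° + i sin 0°)
= 1024


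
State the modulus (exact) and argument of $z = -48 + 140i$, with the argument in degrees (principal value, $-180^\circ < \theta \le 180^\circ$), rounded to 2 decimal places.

|z| = sqrt((-48)^2 + 140^2) = 148
arg(z) = arctan(b/a) = arctan(140/-48) (quadrant-adjusted) = 108.92°


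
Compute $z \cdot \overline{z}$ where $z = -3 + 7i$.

z * conjugate(z) = |z|^2 = a^2 + b^2
= (-3)^2 + 7^2 = 58


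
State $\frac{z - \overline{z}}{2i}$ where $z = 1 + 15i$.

z - conjugate(z) = 2bi
(z - conjugate(z))/(2i) = 2bi/(2i) = b = 15


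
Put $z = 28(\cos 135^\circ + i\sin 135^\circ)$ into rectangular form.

a = r cos θ = 28 * -sqrt(2)/2 = -14*sqrt(2)
b = r sin θ = 28 * sqrt(2)/2 = 14*sqrt(2)
z = -14*sqrt(2) + 14*sqrt(2)i


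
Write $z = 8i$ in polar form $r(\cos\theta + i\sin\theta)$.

r = |z| = sqrt(a^2 + b^2) = sqrt((0)^2 + (8)^2) = sqrt(0 + 64) = sqrt(64) = 8
a = 0 and b > 0, so z lies on the positive imaginary axis: θ = 90°
z = 8(cos 90° + i sin 90°)


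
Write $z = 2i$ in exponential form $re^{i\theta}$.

r = |z| = sqrt((0)^2 + (2)^2) = sqrt(0 + 4) = sqrt(4) = 2
a = 0 and b > 0, so z lies on the positive imaginary axis: θ = 90° = π/2
z = 2e^(i*π/2)


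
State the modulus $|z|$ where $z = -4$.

|z| = sqrt(a^2 + b^2) = sqrt((-4)^2 + 0^2) = sqrt(16) = 4


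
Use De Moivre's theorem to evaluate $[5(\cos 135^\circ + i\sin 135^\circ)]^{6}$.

By De Moivre: z^n = r^n(cos(nθ) + i sin(nθ))
= 5^6(cos(6*135°) + i sin(6*135°))
= 15625(cos 90° + i sin 90°)
= 15625i


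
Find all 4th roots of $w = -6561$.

|w| = 6561, arg(w) = 180°
Root modulus = 6561^(1/4) = 9
Root arguments: θ_k = (180° + 360°k)/4 for k = 0, 1, ..., 3
Roots: 9*sqrt(2)/2 + (9*sqrt(2)/2)i, -9*sqrt(2)/2 + (9*sqrt(2)/2)i, -9*sqrt(2)/2 - (9*sqrt(2)/2)i, 9*sqrt(2)/2 - (9*sqrt(2)/2)i


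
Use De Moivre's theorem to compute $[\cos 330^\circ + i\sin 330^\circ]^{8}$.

By De Moivre: z^n = r^n(cos(nθ) + i sin(nθ))
= 1^8(cos(8*330°) + i sin(8*330°))
= 1(cos 120° + i sin 120°)
= -1/2 + (sqrt(3)/2)i


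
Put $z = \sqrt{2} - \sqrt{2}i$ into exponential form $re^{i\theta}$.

r = |z| = sqrt((sqrt(2))^2 + (-sqrt(2))^2) = sqrt(2 + 2) = sqrt(4) = 2
θ = arctan(b/a) = arctan(-1.4142/1.4142) (quadrant-adjusted) = -45° = -π/4
z = 2e^(-i*π/4)


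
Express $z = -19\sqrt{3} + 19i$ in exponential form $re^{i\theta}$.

r = |z| = sqrt((-19*sqrt(3))^2 + (19)^2) = sqrt(1083 + 361) = sqrt(1444) = 38
θ = arctan(b/a) = arctan(19/-32.909) (quadrant-adjusted) = 150° = 5π/6
z = 38e^(i*5π/6)


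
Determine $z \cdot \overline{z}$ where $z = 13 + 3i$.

z * conjugate(z) = |z|^2 = a^2 + b^2
= 13^2 + 3^2 = 178


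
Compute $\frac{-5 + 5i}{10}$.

Divisor is real, so divide each part by 10:
= -1/2 + (1/2)i


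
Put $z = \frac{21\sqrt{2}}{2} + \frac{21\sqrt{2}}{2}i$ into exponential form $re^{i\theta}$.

r = |z| = sqrt((21*sqrt(2)/2)^2 + (21*sqrt(2)/2)^2) = sqrt(441/2 + 441/2) = sqrt(441) = 21
θ = arctan(b/a) = arctan(14.8492/14.8492) (quadrant-adjusted) = 45° = π/4
z = 21e^(i*π/4)


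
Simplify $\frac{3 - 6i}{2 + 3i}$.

Multiply numerator and denominator by conjugate (2 - 3i):
= (3 - 6i)(2 - 3i) / (2^2 + 3^2)
= (-12 - 21i) / 13
= -12/13 - (21/13)i


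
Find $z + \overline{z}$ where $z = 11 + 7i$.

z + conjugate(z) = (a + bi) + (a - bi) = 2a
= 2 * 11 = 22


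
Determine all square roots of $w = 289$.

|w| = 289, arg(w) = 0°
Root modulus = 289^(1/2) = 17
Root arguments: θ_k = (0° + 360°k)/2 for k = 0, 1, ..., 1
Roots: 17, -17


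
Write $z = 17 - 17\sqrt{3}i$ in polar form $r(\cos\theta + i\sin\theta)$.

r = |z| = sqrt(a^2 + b^2) = sqrt((17)^2 + (-17*sqrt(3))^2) = sqrt(289 + 867) = sqrt(1156) = 34
θ = arctan(b/a) = arctan(-29.4449/17) (quadrant-adjusted) = 300°
z = 34(cos 300° + i sin 300°)


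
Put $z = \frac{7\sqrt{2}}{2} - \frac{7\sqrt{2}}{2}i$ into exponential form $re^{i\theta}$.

r = |z| = sqrt((7*sqrt(2)/2)^2 + (-7*sqrt(2)/2)^2) = sqrt(49/2 + 49/2) = sqrt(49) = 7
θ = arctan(b/a) = arctan(-4.9497/4.9497) (quadrant-adjusted) = -45° = -π/4
z = 7e^(-i*π/4)


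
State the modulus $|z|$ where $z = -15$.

|z| = sqrt(a^2 + b^2) = sqrt((-15)^2 + 0^2) = sqrt(225) = 15


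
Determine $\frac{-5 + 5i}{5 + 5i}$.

Multiply numerator and denominator by conjugate (5 - 5i):
= (-5 + 5i)(5 - 5i) / (5^2 + 5^2)
= (50i) / 50
= i


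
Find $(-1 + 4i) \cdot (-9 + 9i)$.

(a1*a2 - b1*b2) + (a1*b2 + b1*a2)i
= (9 - 36) + (-9 + (-36))i
= -27 - 45i


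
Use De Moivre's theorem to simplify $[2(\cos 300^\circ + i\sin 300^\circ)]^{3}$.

By De Moivre: z^n = r^n(cos(nθ) + i sin(nθ))
= 2^3(cos(3*300°) + i sin(3*300°))
= 8(cos 180° + i sin 180°)
= -8


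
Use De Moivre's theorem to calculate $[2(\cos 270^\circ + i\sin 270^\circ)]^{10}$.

By De Moivre: z^n = r^n(cos(nθ) + i sin(nθ))
= 2^10(cos(10*270°) + i sin(10*270°))
= 1024(cos 180° + i sin 180°)
= -1024


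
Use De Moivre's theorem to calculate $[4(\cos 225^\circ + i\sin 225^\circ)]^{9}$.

By De Moivre: z^n = r^n(cos(nθ) + i sin(nθ))
= 4^9(cos(9*225°) + i sin(9*225°))
= 262144(cos 225° + i sin 225°)
= -131072*sqrt(2) - 131072*sqrt(2)i


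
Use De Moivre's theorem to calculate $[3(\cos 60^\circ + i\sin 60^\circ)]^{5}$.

By De Moivre: z^n = r^n(cos(nθ) + i sin(nθ))
= 3^5(cos(5*60°) + i sin(5*60°))
= 243(cos 300° + i sin 300°)
= 243/2 - (243*sqrt(3)/2)i


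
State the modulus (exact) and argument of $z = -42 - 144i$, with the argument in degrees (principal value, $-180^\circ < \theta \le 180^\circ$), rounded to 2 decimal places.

|z| = sqrt((-42)^2 + (-144)^2) = 150
arg(z) = arctan(b/a) = arctan(-144/-42) (quadrant-adjusted) = -106.26°


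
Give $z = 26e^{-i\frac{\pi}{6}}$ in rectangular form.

a = r cos θ = 26 * sqrt(3)/2 = 13*sqrt(3)
b = r sin θ = 26 * -1/2 = -13
z = 13*sqrt(3) - 13i


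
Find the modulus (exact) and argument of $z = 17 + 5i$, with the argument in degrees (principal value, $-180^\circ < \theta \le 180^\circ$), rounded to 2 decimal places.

|z| = sqrt(17^2 + 5^2) = sqrt(314)
arg(z) = arctan(b/a) = arctan(5/17) (quadrant-adjusted) = 16.39°


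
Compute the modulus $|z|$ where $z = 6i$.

|z| = sqrt(a^2 + b^2) = sqrt(0^2 + 6^2) = sqrt(36) = 6


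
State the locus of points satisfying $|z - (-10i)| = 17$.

|z - z0| = r describes a circle centered at z0 with radius r
Here z0 = -10i and r = 17
Locus: Circle centered at (0, -10) with radius 17


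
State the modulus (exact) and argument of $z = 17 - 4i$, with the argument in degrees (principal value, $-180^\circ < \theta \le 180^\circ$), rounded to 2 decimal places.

|z| = sqrt(17^2 + (-4)^2) = sqrt(305)
arg(z) = arctan(b/a) = arctan(-4/17) (quadrant-adjusted) = -13.24°


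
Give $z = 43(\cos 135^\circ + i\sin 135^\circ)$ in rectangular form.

a = r cos θ = 43 * -sqrt(2)/2 = -43*sqrt(2)/2
b = r sin θ = 43 * sqrt(2)/2 = 43*sqrt(2)/2
z = -43*sqrt(2)/2 + (43*sqrt(2)/2)i


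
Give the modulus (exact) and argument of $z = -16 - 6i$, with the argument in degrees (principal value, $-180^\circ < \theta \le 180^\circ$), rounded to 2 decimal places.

|z| = sqrt((-16)^2 + (-6)^2) = sqrt(292)
arg(z) = arctan(b/a) = arctan(-6/-16) (quadrant-adjusted) = -159.44°


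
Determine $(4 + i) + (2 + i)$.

(4 + 2) + (1 + 1)i = 6 + 2i


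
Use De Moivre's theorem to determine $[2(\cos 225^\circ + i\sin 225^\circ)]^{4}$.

By De Moivre: z^n = r^n(cos(nθ) + i sin(nθ))
= 2^4(cos(4*225°) + i sin(4*225°))
= 16(cos 180° + i sin 180°)
= -16


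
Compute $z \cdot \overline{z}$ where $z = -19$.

z * conjugate(z) = |z|^2 = a^2 + b^2
= (-19)^2 + 0^2 = 361


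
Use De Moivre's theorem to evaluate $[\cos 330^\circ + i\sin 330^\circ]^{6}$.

By De Moivre: z^n = r^n(cos(nθ) + i sin(nθ))
= 1^6(cos(6*330°) + i sin(6*330°))
= 1(cos 180° + i sin 180°)
= -1


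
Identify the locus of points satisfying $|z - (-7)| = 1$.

|z - z0| = r describes a circle centered at z0 with radius r
Here z0 = -7 and r = 1
Locus: Circle centered at (-7, 0) with radius 1


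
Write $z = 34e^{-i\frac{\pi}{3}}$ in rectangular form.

a = r cos θ = 34 * 1/2 = 17
b = r sin θ = 34 * -sqrt(3)/2 = -17*sqrt(3)
z = 17 - 17*sqrt(3)i


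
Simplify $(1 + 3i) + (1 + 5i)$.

(1 + 1) + (3 + 5)i = 2 + 8i


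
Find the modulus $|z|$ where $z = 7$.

|z| = sqrt(a^2 + b^2) = sqrt(7^2 + 0^2) = sqrt(49) = 7


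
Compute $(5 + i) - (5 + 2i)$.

(5 - 5) + (1 - 2)i = -i


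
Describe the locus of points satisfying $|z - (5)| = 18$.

|z - z0| = r describes a circle centered at z0 with radius r
Here z0 = 5 and r = 18
Locus: Circle centered at (5, 0) with radius 18


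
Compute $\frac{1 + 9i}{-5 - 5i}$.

Multiply numerator and denominator by conjugate (-5 + 5i):
= (1 + 9i)(-5 + 5i) / ((-5)^2 + (-5)^2)
= (-50 - 40i) / 50
Divide through by 10: (-5 - 4i) / 5
= -1 - (4/5)i


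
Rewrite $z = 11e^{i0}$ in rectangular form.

a = r cos θ = 11 * 1 = 11
b = r sin θ = 11 * 0 = 0
z = 11


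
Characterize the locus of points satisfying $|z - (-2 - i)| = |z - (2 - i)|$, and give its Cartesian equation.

|z - z1| = |z - z2| means z is equidistant from z1 and z2,
i.e. the perpendicular bisector of the segment from (-2, -1) to (2, -1) (midpoint (0, -1)).
With z = x + yi, square both sides:
(x - (-2))^2 + (y - (-1))^2 = (x - 2)^2 + (y - (-1))^2
The x^2 and y^2 terms cancel: 8x + 0y = 5 - 5 = 0
Simplify: x = 0
Locus: Perpendicular bisector of the segment from (-2, -1) to (2, -1): the line x = 0


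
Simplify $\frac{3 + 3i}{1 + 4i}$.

Multiply numerator and denominator by conjugate (1 - 4i):
= (3 + 3i)(1 - 4i) / (1^2 + 4^2)
= (15 - 9i) / 17
= 15/17 - (9/17)i


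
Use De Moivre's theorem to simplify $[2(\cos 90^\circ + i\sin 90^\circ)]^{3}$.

By De Moivre: z^n = r^n(cos(nθ) + i sin(nθ))
= 2^3(cos(3*90°) + i sin(3*90°))
= 8(cos 270° + i sin 270°)
= -8i


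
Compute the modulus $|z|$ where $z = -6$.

|z| = sqrt(a^2 + b^2) = sqrt((-6)^2 + 0^2) = sqrt(36) = 6


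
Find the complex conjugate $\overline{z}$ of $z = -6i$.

If z = a + bi, then conjugate(z) = a - bi
conjugate(-6i) = 6i


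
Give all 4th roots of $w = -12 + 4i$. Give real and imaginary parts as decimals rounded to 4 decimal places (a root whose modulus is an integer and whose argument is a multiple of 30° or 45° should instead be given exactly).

|w| = sqrt(160) ≈ 12.649111, arg(w) ≈ 161.565051°
Root modulus = sqrt(160)^(1/4) ≈ 1.885884
Root arguments: θ_k = (arg(w) + 360°k)/4 for k = 0, 1, ..., 3
Compute each root as (root modulus)(cos θ_k + i sin θ_k) using full-precision intermediates, then round to 4 decimal places.
Roots: 1.4364 + 1.2221i, -1.2221 + 1.4364i, -1.4364 - 1.2221i, 1.2221 - 1.4364i


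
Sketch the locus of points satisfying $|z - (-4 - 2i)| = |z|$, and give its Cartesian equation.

|z - z1| = |z - z2| means z is equidistant from z1 and z2,
i.e. the perpendicular bisector of the segment from (-4, -2) to (0, 0) (midpoint (-2, -1)).
With z = x + yi, square both sides:
(x - (-4))^2 + (y - (-2))^2 = (x - 0)^2 + (y - 0)^2
The x^2 and y^2 terms cancel: 8x + 4y = 0 - 20 = -20
Simplify: 2x + y = -5
Locus: Perpendicular bisector of the segment from (-4, -2) to (0, 0): the line 2x + y = -5


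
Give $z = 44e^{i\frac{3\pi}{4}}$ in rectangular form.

a = r cos θ = 44 * -sqrt(2)/2 = -22*sqrt(2)
b = r sin θ = 44 * sqrt(2)/2 = 22*sqrt(2)
z = -22*sqrt(2) + 22*sqrt(2)i


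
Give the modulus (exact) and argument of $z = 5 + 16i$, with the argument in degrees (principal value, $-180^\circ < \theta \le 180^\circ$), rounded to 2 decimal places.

|z| = sqrt(5^2 + 16^2) = sqrt(281)
arg(z) = arctan(b/a) = arctan(16/5) (quadrant-adjusted) = 72.65°


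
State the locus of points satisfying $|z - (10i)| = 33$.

|z - z0| = r describes a circle centered at z0 with radius r
Here z0 = 10i and r = 33
Locus: Circle centered at (0, 10) with radius 33


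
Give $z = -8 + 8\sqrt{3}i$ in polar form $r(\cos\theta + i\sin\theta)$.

r = |z| = sqrt(a^2 + b^2) = sqrt((-8)^2 + (8*sqrt(3))^2) = sqrt(64 + 192) = sqrt(256) = 16
θ = arctan(b/a) = arctan(13.8564/-8) (quadrant-adjusted) = 120°
z = 16(cos 120° + i sin 120°)


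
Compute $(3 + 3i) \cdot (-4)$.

(a1*a2 - b1*b2) + (a1*b2 + b1*a2)i
= (-12 - 0) + (0 + (-12))i
= -12 - 12i


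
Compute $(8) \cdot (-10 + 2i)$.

(a1*a2 - b1*b2) + (a1*b2 + b1*a2)i
= (-80 - 0) + (16 + 0)i
= -80 + 16i


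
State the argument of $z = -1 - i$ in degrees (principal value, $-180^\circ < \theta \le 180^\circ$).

θ = arctan(b/a) = arctan(-1/-1) (quadrant-adjusted) = -135°


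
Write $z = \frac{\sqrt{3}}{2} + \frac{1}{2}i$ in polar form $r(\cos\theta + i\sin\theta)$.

r = |z| = sqrt(a^2 + b^2) = sqrt((sqrt(3)/2)^2 + (1/2)^2) = sqrt(3/4 + 1/4) = sqrt(1) = 1
θ = arctan(b/a) = arctan(0.5/0.866) (quadrant-adjusted) = 30°
z = 1(cos 30° + i sin 30°)


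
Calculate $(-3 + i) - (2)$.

(-3 - 2) + (1 - 0)i = -5 + i


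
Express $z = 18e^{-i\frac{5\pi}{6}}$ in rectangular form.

a = r cos θ = 18 * -sqrt(3)/2 = -9*sqrt(3)
b = r sin θ = 18 * -1/2 = -9
z = -9*sqrt(3) - 9i


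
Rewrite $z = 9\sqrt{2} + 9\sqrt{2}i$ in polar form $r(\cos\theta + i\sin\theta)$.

r = |z| = sqrt(a^2 + b^2) = sqrt((9*sqrt(2))^2 + (9*sqrt(2))^2) = sqrt(162 + 162) = sqrt(324) = 18
θ = arctan(b/a) = arctan(12.7279/12.7279) (quadrant-adjusted) = 45°
z = 18(cos 45° + i sin 45°)


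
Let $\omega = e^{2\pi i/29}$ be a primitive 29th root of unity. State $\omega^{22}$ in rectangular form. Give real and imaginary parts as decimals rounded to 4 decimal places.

ω^22 = e^(2πi·22/29) = e^(i·44π/29)
= cos(44π/29) + i sin(44π/29)
= 0.0541 - 0.9985i


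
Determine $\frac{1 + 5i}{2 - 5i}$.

Multiply numerator and denominator by conjugate (2 + 5i):
= (1 + 5i)(2 + 5i) / (2^2 + (-5)^2)
= (-23 + 15i) / 29
= -23/29 + (15/29)i


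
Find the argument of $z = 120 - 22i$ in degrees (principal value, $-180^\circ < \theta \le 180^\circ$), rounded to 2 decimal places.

θ = arctan(b/a) = arctan(-22/120) (quadrant-adjusted) = -10.39°


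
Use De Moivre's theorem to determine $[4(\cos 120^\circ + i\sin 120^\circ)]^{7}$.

By De Moivre: z^n = r^n(cos(nθ) + i sin(nθ))
= 4^7(cos(7*120°) + i sin(7*120°))
= 16384(cos 120° + i sin 120°)
= -8192 + 8192*sqrt(3)i


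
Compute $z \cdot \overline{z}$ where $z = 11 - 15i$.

z * conjugate(z) = |z|^2 = a^2 + b^2
= 11^2 + (-15)^2 = 346


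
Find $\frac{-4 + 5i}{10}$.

Divisor is real, so divide each part by 10:
= -2/5 + (1/2)i


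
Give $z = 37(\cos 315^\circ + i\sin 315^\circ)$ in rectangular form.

a = r cos θ = 37 * sqrt(2)/2 = 37*sqrt(2)/2
b = r sin θ = 37 * -sqrt(2)/2 = -37*sqrt(2)/2
z = 37*sqrt(2)/2 - (37*sqrt(2)/2)i


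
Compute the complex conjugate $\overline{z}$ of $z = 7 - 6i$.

If z = a + bi, then conjugate(z) = a - bi
conjugate(7 - 6i) = 7 + 6i


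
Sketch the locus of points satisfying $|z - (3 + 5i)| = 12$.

|z - z0| = r describes a circle centered at z0 with radius r
Here z0 = 3 + 5i and r = 12
Locus: Circle centered at (3, 5) with radius 12


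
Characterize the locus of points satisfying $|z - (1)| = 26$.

|z - z0| = r describes a circle centered at z0 with radius r
Here z0 = 1 and r = 26
Locus: Circle centered at (1, 0) with radius 26


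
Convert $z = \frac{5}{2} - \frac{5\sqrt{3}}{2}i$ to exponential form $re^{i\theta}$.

r = |z| = sqrt((5/2)^2 + (-5*sqrt(3)/2)^2) = sqrt(25/4 + 75/4) = sqrt(25) = 5
θ = arctan(b/a) = arctan(-4.3301/2.5) (quadrant-adjusted) = -60° = -π/3
z = 5e^(-i*π/3)


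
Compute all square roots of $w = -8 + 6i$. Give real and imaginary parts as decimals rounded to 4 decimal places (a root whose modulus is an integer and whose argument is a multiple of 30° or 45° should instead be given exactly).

|w| = 10, arg(w) ≈ 143.130102°
Root modulus = 10^(1/2) ≈ 3.162278
Root arguments: θ_k = (arg(w) + 360°k)/2 for k = 0, 1, ..., 1
Compute each root as (root modulus)(cos θ_k + i sin θ_k) using full-precision intermediates, then round to 4 decimal places.
Roots: 1.0000 + 3.0000i, -1.0000 - 3.0000i


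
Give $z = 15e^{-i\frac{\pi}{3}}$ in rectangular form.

a = r cos θ = 15 * 1/2 = 15/2
b = r sin θ = 15 * -sqrt(3)/2 = -15*sqrt(3)/2
z = 15/2 - (15*sqrt(3)/2)i


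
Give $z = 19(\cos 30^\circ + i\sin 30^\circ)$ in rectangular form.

a = r cos θ = 19 * sqrt(3)/2 = 19*sqrt(3)/2
b = r sin θ = 19 * 1/2 = 19/2
z = 19*sqrt(3)/2 + (19/2)i


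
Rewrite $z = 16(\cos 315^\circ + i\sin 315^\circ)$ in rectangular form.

a = r cos θ = 16 * sqrt(2)/2 = 8*sqrt(2)
b = r sin θ = 16 * -sqrt(2)/2 = -8*sqrt(2)
z = 8*sqrt(2) - 8*sqrt(2)i


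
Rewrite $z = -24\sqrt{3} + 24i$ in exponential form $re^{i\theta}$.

r = |z| = sqrt((-24*sqrt(3))^2 + (24)^2) = sqrt(1728 + 576) = sqrt(2304) = 48
θ = arctan(b/a) = arctan(24/-41.5692) (quadrant-adjusted) = 150° = 5π/6
z = 48e^(i*5π/6)


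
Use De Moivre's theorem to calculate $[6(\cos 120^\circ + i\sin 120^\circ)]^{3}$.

By De Moivre: z^n = r^n(cos(nθ) + i sin(nθ))
= 6^3(cos(3*120°) + i sin(3*120°))
= 216(cos 0° + i sin 0°)
= 216


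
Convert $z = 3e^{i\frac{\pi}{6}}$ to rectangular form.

a = r cos θ = 3 * sqrt(3)/2 = 3*sqrt(3)/2
b = r sin θ = 3 * 1/2 = 3/2
z = 3*sqrt(3)/2 + (3/2)i


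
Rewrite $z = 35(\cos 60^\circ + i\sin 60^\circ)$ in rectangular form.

a = r cos θ = 35 * 1/2 = 35/2
b = r sin θ = 35 * sqrt(3)/2 = 35*sqrt(3)/2
z = 35/2 + (35*sqrt(3)/2)i


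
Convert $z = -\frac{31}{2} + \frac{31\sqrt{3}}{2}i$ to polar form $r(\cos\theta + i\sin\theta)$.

r = |z| = sqrt(a^2 + b^2) = sqrt((-31/2)^2 + (31*sqrt(3)/2)^2) = sqrt(961/4 + 2883/4) = sqrt(961) = 31
θ = arctan(b/a) = arctan(26.8468/-15.5) (quadrant-adjusted) = 120°
z = 31(cos 120° + i sin 120°)


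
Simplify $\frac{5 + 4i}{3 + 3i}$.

Multiply numerator and denominator by conjugate (3 - 3i):
= (5 + 4i)(3 - 3i) / (3^2 + 3^2)
= (27 - 3i) / 18
Divide through by 3: (9 - i) / 6
= 3/2 - (1/6)i


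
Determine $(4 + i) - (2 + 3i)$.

(4 - 2) + (1 - 3)i = 2 - 2i


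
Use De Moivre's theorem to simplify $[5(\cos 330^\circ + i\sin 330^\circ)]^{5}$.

By De Moivre: z^n = r^n(cos(nθ) + i sin(nθ))
= 5^5(cos(5*330°) + i sin(5*330°))
= 3125(cos 210° + i sin 210°)
= -3125*sqrt(3)/2 - (3125/2)i


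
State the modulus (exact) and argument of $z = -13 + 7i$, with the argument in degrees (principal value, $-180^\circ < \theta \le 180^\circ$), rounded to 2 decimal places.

|z| = sqrt((-13)^2 + 7^2) = sqrt(218)
arg(z) = arctan(b/a) = arctan(7/-13) (quadrant-adjusted) = 151.70°


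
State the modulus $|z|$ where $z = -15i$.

|z| = sqrt(a^2 + b^2) = sqrt(0^2 + (-15)^2) = sqrt(225) = 15


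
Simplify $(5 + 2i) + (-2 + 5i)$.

(5 + (-2)) + (2 + 5)i = 3 + 7i


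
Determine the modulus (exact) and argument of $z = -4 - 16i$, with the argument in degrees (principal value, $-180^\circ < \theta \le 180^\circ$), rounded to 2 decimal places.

|z| = sqrt((-4)^2 + (-16)^2) = sqrt(272)
arg(z) = arctan(b/a) = arctan(-16/-4) (quadrant-adjusted) = -104.04°


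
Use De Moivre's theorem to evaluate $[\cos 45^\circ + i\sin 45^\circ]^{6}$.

By De Moivre: z^n = r^n(cos(nθ) + i sin(nθ))
= 1^6(cos(6*45°) + i sin(6*45°))
= 1(cos 270° + i sin 270°)
= -i


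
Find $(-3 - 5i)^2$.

(a + bi)^2 = a^2 - b^2 + 2abi
= (-3)^2 - (-5)^2 + 2*(-3)*(-5)i
= -16 + 30i


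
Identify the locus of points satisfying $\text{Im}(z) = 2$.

Im(z) = y where z = x + yi; the equation y = 2 is satisfied by all points with that y-coordinate
Locus: Horizontal line y = 2


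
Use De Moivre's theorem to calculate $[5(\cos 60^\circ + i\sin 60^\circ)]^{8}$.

By De Moivre: z^n = r^n(cos(nθ) + i sin(nθ))
= 5^8(cos(8*60°) + i sin(8*60°))
= 390625(cos 120° + i sin 120°)
= -390625/2 + (390625*sqrt(3)/2)i


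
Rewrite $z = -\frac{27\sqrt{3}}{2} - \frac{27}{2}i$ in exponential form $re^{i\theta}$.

r = |z| = sqrt((-27*sqrt(3)/2)^2 + (-27/2)^2) = sqrt(2187/4 + 729/4) = sqrt(729) = 27
θ = arctan(b/a) = arctan(-13.5/-23.3827) (quadrant-adjusted) = -150° = -5π/6
z = 27e^(-i*5π/6)


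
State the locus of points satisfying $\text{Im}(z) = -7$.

Im(z) = y where z = x + yi; the equation y = -7 is satisfied by all points with that y-coordinate
Locus: Horizontal line y = -7


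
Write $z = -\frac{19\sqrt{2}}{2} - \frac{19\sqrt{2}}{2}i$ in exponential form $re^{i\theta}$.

r = |z| = sqrt((-19*sqrt(2)/2)^2 + (-19*sqrt(2)/2)^2) = sqrt(361/2 + 361/2) = sqrt(361) = 19
θ = arctan(b/a) = arctan(-13.435/-13.435) (quadrant-adjusted) = -135° = -3π/4
z = 19e^(-i*3π/4)


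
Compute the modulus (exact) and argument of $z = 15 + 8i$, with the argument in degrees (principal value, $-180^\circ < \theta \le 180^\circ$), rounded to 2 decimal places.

|z| = sqrt(15^2 + 8^2) = 17
arg(z) = arctan(b/a) = arctan(8/15) (quadrant-adjusted) = 28.07°


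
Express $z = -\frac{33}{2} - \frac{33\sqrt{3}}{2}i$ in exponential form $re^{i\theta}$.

r = |z| = sqrt((-33/2)^2 + (-33*sqrt(3)/2)^2) = sqrt(1089/4 + 3267/4) = sqrt(1089) = 33
θ = arctan(b/a) = arctan(-28.5788/-16.5) (quadrant-adjusted) = 240° = 4π/3
z = 33e^(i*4π/3)


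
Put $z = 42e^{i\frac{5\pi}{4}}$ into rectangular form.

a = r cos θ = 42 * -sqrt(2)/2 = -21*sqrt(2)
b = r sin θ = 42 * -sqrt(2)/2 = -21*sqrt(2)
z = -21*sqrt(2) - 21*sqrt(2)i


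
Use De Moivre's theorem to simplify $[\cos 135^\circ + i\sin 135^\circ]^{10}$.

By De Moivre: z^n = r^n(cos(nθ) + i sin(nθ))
= 1^10(cos(10*135°) + i sin(10*135°))
= 1(cos 270° + i sin 270°)
= -i


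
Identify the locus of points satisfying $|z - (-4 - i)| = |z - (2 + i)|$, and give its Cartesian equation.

|z - z1| = |z - z2| means z is equidistant from z1 and z2,
i.e. the perpendicular bisector of the segment from (-4, -1) to (2, 1) (midpoint (-1, 0)).
With z = x + yi, square both sides:
(x - (-4))^2 + (y - (-1))^2 = (x - 2)^2 + (y - 1)^2
The x^2 and y^2 terms cancel: 12x + 4y = 5 - 17 = -12
Simplify: 3x + y = -3
Locus: Perpendicular bisector of the segment from (-4, -1) to (2, 1): the line 3x + y = -3


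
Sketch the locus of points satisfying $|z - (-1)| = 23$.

|z - z0| = r describes a circle centered at z0 with radius r
Here z0 = -1 and r = 23
Locus: Circle centered at (-1, 0) with radius 23


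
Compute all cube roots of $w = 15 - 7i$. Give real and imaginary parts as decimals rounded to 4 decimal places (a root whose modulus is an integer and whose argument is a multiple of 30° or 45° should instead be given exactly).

|w| = sqrt(274) ≈ 16.552945, arg(w) ≈ 334.983107°
Root modulus = sqrt(274)^(1/3) ≈ 2.548542
Root arguments: θ_k = (arg(w) + 360°k)/3 for k = 0, 1, ..., 2
Compute each root as (root modulus)(cos θ_k + i sin θ_k) using full-precision intermediates, then round to 4 decimal places.
Roots: -0.9407 + 2.3686i, -1.5809 - 1.9990i, 2.5216 - 0.3696i


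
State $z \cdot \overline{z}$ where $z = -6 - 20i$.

z * conjugate(z) = |z|^2 = a^2 + b^2
= (-6)^2 + (-20)^2 = 436


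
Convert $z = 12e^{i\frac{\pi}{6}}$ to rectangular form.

a = r cos θ = 12 * sqrt(3)/2 = 6*sqrt(3)
b = r sin θ = 12 * 1/2 = 6
z = 6*sqrt(3) + 6i


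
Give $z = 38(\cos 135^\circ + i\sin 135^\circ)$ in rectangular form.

a = r cos θ = 38 * -sqrt(2)/2 = -19*sqrt(2)
b = r sin θ = 38 * sqrt(2)/2 = 19*sqrt(2)
z = -19*sqrt(2) + 19*sqrt(2)i


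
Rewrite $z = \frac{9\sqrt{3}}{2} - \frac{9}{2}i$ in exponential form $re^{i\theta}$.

r = |z| = sqrt((9*sqrt(3)/2)^2 + (-9/2)^2) = sqrt(243/4 + 81/4) = sqrt(81) = 9
θ = arctan(b/a) = arctan(-4.5/7.7942) (quadrant-adjusted) = -30° = -π/6
z = 9e^(-i*π/6)


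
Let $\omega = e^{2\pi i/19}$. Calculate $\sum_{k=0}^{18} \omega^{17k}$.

Let ζ = ω^17 = e^(2πi·17/19). Since 19 ∤ 17, ζ ≠ 1.
Sum = Σ_{k=0}^{18} ζ^k = (ζ^19 - 1)/(ζ - 1) = (ω^{17·19} - 1)/(ζ - 1) = (1 - 1)/(ζ - 1) = 0


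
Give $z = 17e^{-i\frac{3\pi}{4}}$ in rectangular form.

a = r cos θ = 17 * -sqrt(2)/2 = -17*sqrt(2)/2
b = r sin θ = 17 * -sqrt(2)/2 = -17*sqrt(2)/2
z = -17*sqrt(2)/2 - (17*sqrt(2)/2)i


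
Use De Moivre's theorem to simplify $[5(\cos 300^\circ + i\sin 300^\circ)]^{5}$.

By De Moivre: z^n = r^n(cos(nθ) + i sin(nθ))
= 5^5(cos(5*300°) + i sin(5*300°))
= 3125(cos 60° + i sin 60°)
= 3125/2 + (3125*sqrt(3)/2)i


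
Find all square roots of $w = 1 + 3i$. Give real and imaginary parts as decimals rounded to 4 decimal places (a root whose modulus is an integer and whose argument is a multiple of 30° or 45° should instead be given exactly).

|w| = sqrt(10) ≈ 3.162278, arg(w) ≈ 71.565051°
Root modulus = sqrt(10)^(1/2) ≈ 1.778279
Root arguments: θ_k = (arg(w) + 360°k)/2 for k = 0, 1, ..., 1
Compute each root as (root modulus)(cos θ_k + i sin θ_k) using full-precision intermediates, then round to 4 decimal places.
Roots: 1.4426 + 1.0398i, -1.4426 - 1.0398i


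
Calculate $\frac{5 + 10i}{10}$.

Divisor is real, so divide each part by 10:
= 1/2 + i


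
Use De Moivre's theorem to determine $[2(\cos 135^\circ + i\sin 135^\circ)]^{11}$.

By De Moivre: z^n = r^n(cos(nθ) + i sin(nθ))
= 2^11(cos(11*135°) + i sin(11*135°))
= 2048(cos 45° + i sin 45°)
= 1024*sqrt(2) + 1024*sqrt(2)i


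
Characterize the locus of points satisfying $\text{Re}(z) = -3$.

Re(z) = x where z = x + yi; the equation x = -3 is satisfied by all points with that x-coordinate
Locus: Vertical line x = -3


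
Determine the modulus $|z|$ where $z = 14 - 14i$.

|z| = sqrt(a^2 + b^2) = sqrt(14^2 + (-14)^2) = sqrt(392) = sqrt(392)


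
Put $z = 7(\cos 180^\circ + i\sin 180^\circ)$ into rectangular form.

a = r cos θ = 7 * -1 = -7
b = r sin θ = 7 * 0 = 0
z = -7


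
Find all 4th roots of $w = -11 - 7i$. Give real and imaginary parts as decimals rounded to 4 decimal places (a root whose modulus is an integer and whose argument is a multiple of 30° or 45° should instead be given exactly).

|w| = sqrt(170) ≈ 13.038405, arg(w) ≈ 212.471192°
Root modulus = sqrt(170)^(1/4) ≈ 1.900230
Root arguments: θ_k = (arg(w) + 360°k)/4 for k = 0, 1, ..., 3
Compute each root as (root modulus)(cos θ_k + i sin θ_k) using full-precision intermediates, then round to 4 decimal places.
Roots: 1.1405 + 1.5199i, -1.5199 + 1.1405i, -1.1405 - 1.5199i, 1.5199 - 1.1405i


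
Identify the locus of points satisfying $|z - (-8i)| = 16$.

|z - z0| = r describes a circle centered at z0 with radius r
Here z0 = -8i and r = 16
Locus: Circle centered at (0, -8) with radius 16


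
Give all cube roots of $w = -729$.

|w| = 729, arg(w) = 180°
Root modulus = 729^(1/3) = 9
Root arguments: θ_k = (180° + 360°k)/3 for k = 0, 1, ..., 2
Roots: 9/2 + (9*sqrt(3)/2)i, -9, 9/2 - (9*sqrt(3)/2)i


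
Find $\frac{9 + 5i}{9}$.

Divisor is real, so divide each part by 9:
= 1 + (5/9)i


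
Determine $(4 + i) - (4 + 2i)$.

(4 - 4) + (1 - 2)i = -i


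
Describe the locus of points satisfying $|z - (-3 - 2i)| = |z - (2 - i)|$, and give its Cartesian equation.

|z - z1| = |z - z2| means z is equidistant from z1 and z2,
i.e. the perpendicular bisector of the segment from (-3, -2) to (2, -1) (midpoint (-1/2, -3/2)).
With z = x + yi, square both sides:
(x - (-3))^2 + (y - (-2))^2 = (x - 2)^2 + (y - (-1))^2
The x^2 and y^2 terms cancel: 10x + 2y = 5 - 13 = -8
Simplify: 5x + y = -4
Locus: Perpendicular bisector of the segment from (-3, -2) to (2, -1): the line 5x + y = -4


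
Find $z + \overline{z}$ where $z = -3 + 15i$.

z + conjugate(z) = (a + bi) + (a - bi) = 2a
= 2 * (-3) = -6


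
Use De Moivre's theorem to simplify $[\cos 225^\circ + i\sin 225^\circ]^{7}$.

By De Moivre: z^n = r^n(cos(nθ) + i sin(nθ))
= 1^7(cos(7*225°) + i sin(7*225°))
= 1(cos 135° + i sin 135°)
= -sqrt(2)/2 + (sqrt(2)/2)i


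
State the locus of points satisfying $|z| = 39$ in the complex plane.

|z| = 39 means sqrt(x^2 + y^2) = 39
This is a circle of radius 39 centered at the origin


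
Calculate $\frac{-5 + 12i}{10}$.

Divisor is real, so divide each part by 10:
= -1/2 + (6/5)i


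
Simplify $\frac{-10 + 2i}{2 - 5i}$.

Multiply numerator and denominator by conjugate (2 + 5i):
= (-10 + 2i)(2 + 5i) / (2^2 + (-5)^2)
= (-30 - 46i) / 29
= -30/29 - (46/29)i


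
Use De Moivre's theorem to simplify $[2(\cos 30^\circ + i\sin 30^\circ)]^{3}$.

By De Moivre: z^n = r^n(cos(nθ) + i sin(nθ))
= 2^3(cos(3*30°) + i sin(3*30°))
= 8(cos 90° + i sin 90°)
= 8i


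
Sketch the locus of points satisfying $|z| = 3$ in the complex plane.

|z| = 3 means sqrt(x^2 + y^2) = 3
This is a circle of radius 3 centered at the origin


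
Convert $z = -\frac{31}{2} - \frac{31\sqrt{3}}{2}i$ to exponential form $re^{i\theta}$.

r = |z| = sqrt((-31/2)^2 + (-31*sqrt(3)/2)^2) = sqrt(961/4 + 2883/4) = sqrt(961) = 31
θ = arctan(b/a) = arctan(-26.8468/-15.5) (quadrant-adjusted) = -120° = -2π/3
z = 31e^(-i*2π/3)


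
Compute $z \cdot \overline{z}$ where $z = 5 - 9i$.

z * conjugate(z) = |z|^2 = a^2 + b^2
= 5^2 + (-9)^2 = 106


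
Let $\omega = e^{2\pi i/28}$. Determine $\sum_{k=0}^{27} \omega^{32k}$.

Let ζ = ω^32 = e^(2πi·32/28). Since 28 ∤ 32, ζ ≠ 1.
Sum = Σ_{k=0}^{27} ζ^k = (ζ^28 - 1)/(ζ - 1) = (ω^{32·28} - 1)/(ζ - 1) = (1 - 1)/(ζ - 1) = 0


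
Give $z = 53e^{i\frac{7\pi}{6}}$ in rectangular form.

a = r cos θ = 53 * -sqrt(3)/2 = -53*sqrt(3)/2
b = r sin θ = 53 * -1/2 = -53/2
z = -53*sqrt(3)/2 - (53/2)i


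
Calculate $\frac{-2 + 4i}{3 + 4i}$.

Multiply numerator and denominator by conjugate (3 - 4i):
= (-2 + 4i)(3 - 4i) / (3^2 + 4^2)
= (10 + 20i) / 25
Divide through by 5: (2 + 4i) / 5
= 2/5 + (4/5)i


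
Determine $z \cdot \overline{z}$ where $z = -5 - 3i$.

z * conjugate(z) = |z|^2 = a^2 + b^2
= (-5)^2 + (-3)^2 = 34


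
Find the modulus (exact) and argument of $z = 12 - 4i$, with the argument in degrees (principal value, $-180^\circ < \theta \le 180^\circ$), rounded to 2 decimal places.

|z| = sqrt(12^2 + (-4)^2) = sqrt(160)
arg(z) = arctan(b/a) = arctan(-4/12) (quadrant-adjusted) = -18.43°


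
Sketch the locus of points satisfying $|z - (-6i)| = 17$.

|z - z0| = r describes a circle centered at z0 with radius r
Here z0 = -6i and r = 17
Locus: Circle centered at (0, -6) with radius 17


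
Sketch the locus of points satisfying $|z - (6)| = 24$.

|z - z0| = r describes a circle centered at z0 with radius r
Here z0 = 6 and r = 24
Locus: Circle centered at (6, 0) with radius 24


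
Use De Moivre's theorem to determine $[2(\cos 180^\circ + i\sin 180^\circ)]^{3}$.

By De Moivre: z^n = r^n(cos(nθ) + i sin(nθ))
= 2^3(cos(3*180°) + i sin(3*180°))
= 8(cos 180° + i sin 180°)
= -8


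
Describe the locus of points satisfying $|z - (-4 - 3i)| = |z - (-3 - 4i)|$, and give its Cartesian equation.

|z - z1| = |z - z2| means z is equidistant from z1 and z2,
i.e. the perpendicular bisector of the segment from (-4, -3) to (-3, -4) (midpoint (-7/2, -7/2)).
With z = x + yi, square both sides:
(x - (-4))^2 + (y - (-3))^2 = (x - (-3))^2 + (y - (-4))^2
The x^2 and y^2 terms cancel: 2x + (-2)y = 25 - 25 = 0
Simplify: x - y = 0
Locus: Perpendicular bisector of the segment from (-4, -3) to (-3, -4): the line x - y = 0


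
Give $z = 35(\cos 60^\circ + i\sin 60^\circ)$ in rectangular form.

a = r cos θ = 35 * 1/2 = 35/2
b = r sin θ = 35 * sqrt(3)/2 = 35*sqrt(3)/2
z = 35/2 + (35*sqrt(3)/2)i


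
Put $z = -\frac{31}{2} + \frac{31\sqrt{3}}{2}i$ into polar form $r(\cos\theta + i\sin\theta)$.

r = |z| = sqrt(a^2 + b^2) = sqrt((-31/2)^2 + (31*sqrt(3)/2)^2) = sqrt(961/4 + 2883/4) = sqrt(961) = 31
θ = arctan(b/a) = arctan(26.8468/-15.5) (quadrant-adjusted) = 120°
z = 31(cos 120° + i sin 120°)


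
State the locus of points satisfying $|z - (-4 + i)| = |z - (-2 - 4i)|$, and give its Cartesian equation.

|z - z1| = |z - z2| means z is equidistant from z1 and z2,
i.e. the perpendicular bisector of the segment from (-4, 1) to (-2, -4) (midpoint (-3, -3/2)).
With z = x + yi, square both sides:
(x - (-4))^2 + (y - 1)^2 = (x - (-2))^2 + (y - (-4))^2
The x^2 and y^2 terms cancel: 4x + (-10)y = 20 - 17 = 3
Simplify: 4x - 10y = 3
Locus: Perpendicular bisector of the segment from (-4, 1) to (-2, -4): the line 4x - 10y = 3


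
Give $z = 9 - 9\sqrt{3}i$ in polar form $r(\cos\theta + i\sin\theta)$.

r = |z| = sqrt(a^2 + b^2) = sqrt((9)^2 + (-9*sqrt(3))^2) = sqrt(81 + 243) = sqrt(324) = 18
θ = arctan(b/a) = arctan(-15.5885/9) (quadrant-adjusted) = 300°
z = 18(cos 300° + i sin 300°)


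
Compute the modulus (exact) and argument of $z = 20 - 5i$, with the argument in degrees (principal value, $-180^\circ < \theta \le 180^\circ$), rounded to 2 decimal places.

|z| = sqrt(20^2 + (-5)^2) = sqrt(425)
arg(z) = arctan(b/a) = arctan(-5/20) (quadrant-adjusted) = -14.04°


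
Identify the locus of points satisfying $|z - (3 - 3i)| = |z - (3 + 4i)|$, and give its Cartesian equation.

|z - z1| = |z - z2| means z is equidistant from z1 and z2,
i.e. the perpendicular bisector of the segment from (3, -3) to (3, 4) (midpoint (3, 1/2)).
With z = x + yi, square both sides:
(x - 3)^2 + (y - (-3))^2 = (x - 3)^2 + (y - 4)^2
The x^2 and y^2 terms cancel: 0x + 14y = 25 - 18 = 7
Simplify: y = 1/2
Locus: Perpendicular bisector of the segment from (3, -3) to (3, 4): the line y = 1/2


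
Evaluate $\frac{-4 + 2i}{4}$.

Divisor is real, so divide each part by 4:
= -1 + (1/2)i


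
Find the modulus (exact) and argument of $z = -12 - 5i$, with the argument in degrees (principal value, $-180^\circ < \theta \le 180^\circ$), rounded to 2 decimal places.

|z| = sqrt((-12)^2 + (-5)^2) = 13
arg(z) = arctan(b/a) = arctan(-5/-12) (quadrant-adjusted) = -157.38°


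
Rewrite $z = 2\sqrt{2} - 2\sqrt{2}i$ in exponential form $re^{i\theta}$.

r = |z| = sqrt((2*sqrt(2))^2 + (-2*sqrt(2))^2) = sqrt(8 + 8) = sqrt(16) = 4
θ = arctan(b/a) = arctan(-2.8284/2.8284) (quadrant-adjusted) = -45° = -π/4
z = 4e^(-i*π/4)


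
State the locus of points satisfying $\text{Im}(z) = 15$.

Im(z) = y where z = x + yi; the equation y = 15 is satisfied by all points with that y-coordinate
Locus: Horizontal line y = 15


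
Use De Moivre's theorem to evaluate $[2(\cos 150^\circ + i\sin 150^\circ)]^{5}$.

By De Moivre: z^n = r^n(cos(nθ) + i sin(nθ))
= 2^5(cos(5*150°) + i sin(5*150°))
= 32(cos 30° + i sin 30°)
= 16*sqrt(3) + 16i


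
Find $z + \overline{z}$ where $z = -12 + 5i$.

z + conjugate(z) = (a + bi) + (a - bi) = 2a
= 2 * (-12) = -24


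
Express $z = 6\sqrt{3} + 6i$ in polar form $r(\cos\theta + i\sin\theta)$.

r = |z| = sqrt(a^2 + b^2) = sqrt((6*sqrt(3))^2 + (6)^2) = sqrt(108 + 36) = sqrt(144) = 12
θ = arctan(b/a) = arctan(6/10.3923) (quadrant-adjusted) = 30°
z = 12(cos 30° + i sin 30°)


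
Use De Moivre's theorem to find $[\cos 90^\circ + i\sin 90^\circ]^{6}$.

By De Moivre: z^n = r^n(cos(nθ) + i sin(nθ))
= 1^6(cos(6*90°) + i sin(6*90°))
= 1(cos 180° + i sin 180°)
= -1


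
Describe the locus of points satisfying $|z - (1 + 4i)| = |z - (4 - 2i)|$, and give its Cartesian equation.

|z - z1| = |z - z2| means z is equidistant from z1 and z2,
i.e. the perpendicular bisector of the segment from (1, 4) to (4, -2) (midpoint (5/2, 1)).
With z = x + yi, square both sides:
(x - 1)^2 + (y - 4)^2 = (x - 4)^2 + (y - (-2))^2
The x^2 and y^2 terms cancel: 6x + (-12)y = 20 - 17 = 3
Simplify: 2x - 4y = 1
Locus: Perpendicular bisector of the segment from (1, 4) to (4, -2): the line 2x - 4y = 1


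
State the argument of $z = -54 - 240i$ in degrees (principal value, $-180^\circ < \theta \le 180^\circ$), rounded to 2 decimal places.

θ = arctan(b/a) = arctan(-240/-54) (quadrant-adjusted) = -102.68°


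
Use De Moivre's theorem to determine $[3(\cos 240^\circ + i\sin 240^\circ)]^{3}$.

By De Moivre: z^n = r^n(cos(nθ) + i sin(nθ))
= 3^3(cos(3*240°) + i sin(3*240°))
= 27(cos 0° + i sin 0°)
= 27


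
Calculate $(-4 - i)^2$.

(a + bi)^2 = a^2 - b^2 + 2abi
= (-4)^2 - (-1)^2 + 2*(-4)*(-1)i
= 15 + 8i


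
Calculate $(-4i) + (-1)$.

(0 + (-1)) + (-4 + 0)i = -1 - 4i
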